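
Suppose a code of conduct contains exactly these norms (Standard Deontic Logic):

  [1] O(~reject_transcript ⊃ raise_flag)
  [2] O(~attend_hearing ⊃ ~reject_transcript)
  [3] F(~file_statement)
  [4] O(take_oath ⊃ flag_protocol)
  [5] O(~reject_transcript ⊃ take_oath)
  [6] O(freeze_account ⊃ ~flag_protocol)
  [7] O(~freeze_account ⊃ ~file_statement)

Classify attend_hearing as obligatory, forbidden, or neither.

Premise 3 is F(~file_statement), i.e. O(file_statement).
Premise 7 is O(~freeze_account ⊃ ~file_statement); contrapositively O(file_statement ⊃ freeze_account). Since O(file_statement) holds, K gives O(freeze_account).
From O(freeze_account) and premise 6, O(freeze_account ⊃ ~flag_protocol), we obtain O(~flag_protocol).
Premise 4, O(take_oath ⊃ flag_protocol), contraposes to O(~flag_protocol ⊃ ~take_oath); with O(~flag_protocol) we get O(~take_oath).
Premise 5 is O(~reject_transcript ⊃ take_oath); contrapositively O(~take_oath ⊃ reject_transcript). Since O(~take_oath) holds, K gives O(reject_transcript).
Premise 2, O(~attend_hearing ⊃ ~reject_transcript), contraposes to O(reject_transcript ⊃ attend_hearing); with O(reject_transcript) we get O(attend_hearing).
Premise 1 does not contribute to this derivation.
Hence attend_hearing is obligatory.

Obligatory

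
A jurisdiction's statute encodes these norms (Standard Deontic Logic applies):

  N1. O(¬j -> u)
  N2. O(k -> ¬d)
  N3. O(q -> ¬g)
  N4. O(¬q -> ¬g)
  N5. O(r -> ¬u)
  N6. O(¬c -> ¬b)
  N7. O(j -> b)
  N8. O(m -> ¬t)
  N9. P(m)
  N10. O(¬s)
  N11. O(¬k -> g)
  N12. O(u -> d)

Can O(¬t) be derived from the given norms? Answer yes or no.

No

Premise 8 is O(m -> ¬t), but O(m) is not derivable from the premises (the permission P(m) asserts only ¬O(¬m), not O(m)), so it does not yield O(¬t).
No other premise forces O(¬t). An ideal world satisfying every premise can still have ¬t false, so O(¬t) is not derivable.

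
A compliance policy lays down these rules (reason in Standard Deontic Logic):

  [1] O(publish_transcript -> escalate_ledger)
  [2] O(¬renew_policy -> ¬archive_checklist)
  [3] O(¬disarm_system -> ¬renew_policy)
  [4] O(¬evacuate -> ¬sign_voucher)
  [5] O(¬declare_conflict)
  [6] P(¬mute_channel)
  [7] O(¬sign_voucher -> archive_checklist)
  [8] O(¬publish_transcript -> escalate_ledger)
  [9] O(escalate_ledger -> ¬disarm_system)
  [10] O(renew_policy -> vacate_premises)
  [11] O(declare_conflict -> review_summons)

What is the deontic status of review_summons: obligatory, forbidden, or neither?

Premise 11 is O(declare_conflict -> review_summons), but O(declare_conflict) is not derivable from the premises, so it does not yield O(review_summons).
No premise or chain of K-axiom applications forces O(review_summons), and none forces O(¬review_summons). So review_summons is neither obligatory nor forbidden under these norms.

Neither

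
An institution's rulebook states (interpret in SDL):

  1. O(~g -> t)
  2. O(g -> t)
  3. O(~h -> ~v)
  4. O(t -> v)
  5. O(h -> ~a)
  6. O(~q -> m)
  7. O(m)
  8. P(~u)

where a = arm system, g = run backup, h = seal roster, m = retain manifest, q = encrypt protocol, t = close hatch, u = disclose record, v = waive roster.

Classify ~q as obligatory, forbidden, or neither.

Premise 6 is O(~q -> m); even if O(m) held, inferring O(~q) would be affirming the consequent — invalid.
No premise or chain of K-axiom applications forces O(~q), and none forces O(q). So ~q is neither obligatory nor forbidden under these norms.

Neither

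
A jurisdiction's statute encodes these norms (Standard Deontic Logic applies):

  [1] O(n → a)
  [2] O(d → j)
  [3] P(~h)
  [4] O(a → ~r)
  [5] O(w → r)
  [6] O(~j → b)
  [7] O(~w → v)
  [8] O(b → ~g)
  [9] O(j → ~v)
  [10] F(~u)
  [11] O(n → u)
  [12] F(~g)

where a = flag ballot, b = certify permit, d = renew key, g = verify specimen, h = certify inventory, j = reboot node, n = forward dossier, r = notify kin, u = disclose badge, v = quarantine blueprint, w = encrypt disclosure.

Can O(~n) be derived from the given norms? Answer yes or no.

F(~g) at premise 12 means O(g).
Premise 8, O(b → ~g), contraposes to O(g → ~b); with O(g) we get O(~b).
The contrapositive of premise 6 (O(~j → b)) is O(~b → j), and O(~b) is already established, so O(j).
With premise 9, O(j → ~v), the K-axiom yields O(~v).
Premise 7 is O(~w → v); contrapositively O(~v → w). Since O(~v) holds, K gives O(w).
With premise 5, O(w → r), the K-axiom yields O(r).
The contrapositive of premise 4 (O(a → ~r)) is O(r → ~a), and O(r) is already established, so O(~a).
The contrapositive of premise 1 (O(n → a)) is O(~a → ~n), and O(~a) is already established, so O(~n).
Premises 2, 3, 10, 11 do not contribute to this derivation.
So O(~n) follows.

Yes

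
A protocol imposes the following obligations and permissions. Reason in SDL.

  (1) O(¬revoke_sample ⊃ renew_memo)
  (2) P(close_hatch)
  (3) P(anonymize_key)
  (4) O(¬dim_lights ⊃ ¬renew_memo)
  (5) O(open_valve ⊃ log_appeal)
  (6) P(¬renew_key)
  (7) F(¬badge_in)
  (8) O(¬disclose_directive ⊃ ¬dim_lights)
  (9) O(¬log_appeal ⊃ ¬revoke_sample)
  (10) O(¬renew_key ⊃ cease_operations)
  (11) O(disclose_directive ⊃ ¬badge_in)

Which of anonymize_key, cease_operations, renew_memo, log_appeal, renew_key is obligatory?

Premise 7 is F(¬badge_in), i.e. O(badge_in).
Premise 11 is O(disclose_directive ⊃ ¬badge_in); contrapositively O(badge_in ⊃ ¬disclose_directive). Since O(badge_in) holds, K gives O(¬disclose_directive).
Applying K to premise 8 (O(¬disclose_directive ⊃ ¬dim_lights)) and O(¬disclose_directive) yields O(¬dim_lights).
Applying K to premise 4 (O(¬dim_lights ⊃ ¬renew_memo)) and O(¬dim_lights) yields O(¬renew_memo).
Premise 1, O(¬revoke_sample ⊃ renew_memo), contraposes to O(¬renew_memo ⊃ revoke_sample); with O(¬renew_memo) we get O(revoke_sample).
Premise 9 is O(¬log_appeal ⊃ ¬revoke_sample); contrapositively O(revoke_sample ⊃ log_appeal). Since O(revoke_sample) holds, K gives O(log_appeal).
So O(log_appeal) holds — log_appeal is obligatory. None of the other listed options is made obligatory by any chain of premises.

log_appeal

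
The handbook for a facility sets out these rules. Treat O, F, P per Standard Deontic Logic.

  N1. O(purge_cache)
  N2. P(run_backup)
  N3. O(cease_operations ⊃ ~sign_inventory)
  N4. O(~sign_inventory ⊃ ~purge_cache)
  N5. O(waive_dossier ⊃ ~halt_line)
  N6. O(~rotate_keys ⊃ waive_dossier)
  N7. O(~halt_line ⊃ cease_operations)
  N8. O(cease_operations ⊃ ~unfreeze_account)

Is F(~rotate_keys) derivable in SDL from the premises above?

Yes

Premise 1 gives O(purge_cache).
Premise 4 is O(~sign_inventory ⊃ ~purge_cache); contrapositively O(purge_cache ⊃ sign_inventory). Since O(purge_cache) holds, K gives O(sign_inventory).
Premise 3, O(cease_operations ⊃ ~sign_inventory), contraposes to O(sign_inventory ⊃ ~cease_operations); with O(sign_inventory) we get O(~cease_operations).
Premise 7, O(~halt_line ⊃ cease_operations), contraposes to O(~cease_operations ⊃ halt_line); with O(~cease_operations) we get O(halt_line).
Premise 5, O(waive_dossier ⊃ ~halt_line), contraposes to O(halt_line ⊃ ~waive_dossier); with O(halt_line) we get O(~waive_dossier).
Premise 6, O(~rotate_keys ⊃ waive_dossier), contraposes to O(~waive_dossier ⊃ rotate_keys); with O(~waive_dossier) we get O(rotate_keys).
Premises 2, 8 do not contribute to this derivation.
So O(rotate_keys) holds, i.e. F(~rotate_keys). The claim follows.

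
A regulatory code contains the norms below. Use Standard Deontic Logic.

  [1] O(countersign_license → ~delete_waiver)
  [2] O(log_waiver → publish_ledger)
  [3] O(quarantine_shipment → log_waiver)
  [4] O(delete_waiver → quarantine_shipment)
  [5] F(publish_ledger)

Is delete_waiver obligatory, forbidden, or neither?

Forbidden

F(publish_ledger) at premise 5 means O(~publish_ledger).
Premise 2, O(log_waiver → publish_ledger), contraposes to O(~publish_ledger → ~log_waiver); with O(~publish_ledger) we get O(~log_waiver).
Premise 3, O(quarantine_shipment → log_waiver), contraposes to O(~log_waiver → ~quarantine_shipment); with O(~log_waiver) we get O(~quarantine_shipment).
Premise 4 is O(delete_waiver → quarantine_shipment); contrapositively O(~quarantine_shipment → ~delete_waiver). Since O(~quarantine_shipment) holds, K gives O(~delete_waiver).
Premise 1 does not contribute to this derivation.
Thus O(~delete_waiver), which is F(delete_waiver): delete_waiver is forbidden.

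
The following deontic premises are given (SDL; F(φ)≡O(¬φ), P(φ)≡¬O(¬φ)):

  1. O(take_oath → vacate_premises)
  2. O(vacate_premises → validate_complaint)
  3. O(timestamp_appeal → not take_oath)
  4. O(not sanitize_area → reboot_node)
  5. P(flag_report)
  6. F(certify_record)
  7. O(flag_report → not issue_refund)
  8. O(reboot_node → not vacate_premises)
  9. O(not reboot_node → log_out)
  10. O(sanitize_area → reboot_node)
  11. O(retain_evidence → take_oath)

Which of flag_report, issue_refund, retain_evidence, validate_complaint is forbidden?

retain_evidence

Premises 10 and 4 cover both cases: O(sanitize_area → reboot_node) and O(not sanitize_area → reboot_node). Since sanitize_area ∨ not sanitize_area is a tautology, O(reboot_node) follows.
With premise 8, O(reboot_node → not vacate_premises), the K-axiom yields O(not vacate_premises).
Premise 1, O(take_oath → vacate_premises), contraposes to O(not vacate_premises → not take_oath); with O(not vacate_premises) we get O(not take_oath).
Premise 11 is O(retain_evidence → take_oath); contrapositively O(not take_oath → not retain_evidence). Since O(not take_oath) holds, K gives O(not retain_evidence).
So O(not retain_evidence) holds, i.e. retain_evidence is forbidden. None of the other listed options is forbidden under the premises.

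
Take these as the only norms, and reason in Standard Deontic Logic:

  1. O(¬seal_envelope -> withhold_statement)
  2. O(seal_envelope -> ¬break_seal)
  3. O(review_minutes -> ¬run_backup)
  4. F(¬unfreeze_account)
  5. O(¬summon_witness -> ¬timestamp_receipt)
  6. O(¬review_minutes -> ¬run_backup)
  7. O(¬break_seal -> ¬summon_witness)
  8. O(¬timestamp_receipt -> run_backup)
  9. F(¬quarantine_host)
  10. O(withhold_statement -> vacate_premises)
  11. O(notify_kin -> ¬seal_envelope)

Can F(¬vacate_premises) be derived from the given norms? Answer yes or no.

Premises 3 and 6 are O(review_minutes -> ¬run_backup) and O(¬review_minutes -> ¬run_backup); every ideal world satisfies review_minutes or ¬review_minutes, so in either case ¬run_backup holds — hence O(¬run_backup).
Premise 8 is O(¬timestamp_receipt -> run_backup); contrapositively O(¬run_backup -> timestamp_receipt). Since O(¬run_backup) holds, K gives O(timestamp_receipt).
Premise 5, O(¬summon_witness -> ¬timestamp_receipt), contraposes to O(timestamp_receipt -> summon_witness); with O(timestamp_receipt) we get O(summon_witness).
Premise 7 is O(¬break_seal -> ¬summon_witness); contrapositively O(summon_witness -> break_seal). Since O(summon_witness) holds, K gives O(break_seal).
Premise 2, O(seal_envelope -> ¬break_seal), contraposes to O(break_seal -> ¬seal_envelope); with O(break_seal) we get O(¬seal_envelope).
Premise 1 is O(¬seal_envelope -> withhold_statement); since O(¬seal_envelope), deontic closure gives O(withhold_statement).
From O(withhold_statement) and premise 10, O(withhold_statement -> vacate_premises), we obtain O(vacate_premises).
Premises 4, 9, 11 do not contribute to this derivation.
So O(vacate_premises) holds, i.e. F(¬vacate_premises). The claim follows.

Yes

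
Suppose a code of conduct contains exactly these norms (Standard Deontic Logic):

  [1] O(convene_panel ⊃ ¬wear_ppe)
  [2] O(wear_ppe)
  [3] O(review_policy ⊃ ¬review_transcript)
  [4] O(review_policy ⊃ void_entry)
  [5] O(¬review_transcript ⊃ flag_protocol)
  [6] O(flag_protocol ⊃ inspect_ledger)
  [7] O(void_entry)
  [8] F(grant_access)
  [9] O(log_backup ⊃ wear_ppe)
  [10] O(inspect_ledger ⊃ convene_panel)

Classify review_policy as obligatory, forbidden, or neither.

Premise 2 states O(wear_ppe) outright.
Premise 1 is O(convene_panel ⊃ ¬wear_ppe); contrapositively O(wear_ppe ⊃ ¬convene_panel). Since O(wear_ppe) holds, K gives O(¬convene_panel).
The contrapositive of premise 10 (O(inspect_ledger ⊃ convene_panel)) is O(¬convene_panel ⊃ ¬inspect_ledger), and O(¬convene_panel) is already established, so O(¬inspect_ledger).
The contrapositive of premise 6 (O(flag_protocol ⊃ inspect_ledger)) is O(¬inspect_ledger ⊃ ¬flag_protocol), and O(¬inspect_ledger) is already established, so O(¬flag_protocol).
Premise 5 is O(¬review_transcript ⊃ flag_protocol); contrapositively O(¬flag_protocol ⊃ review_transcript). Since O(¬flag_protocol) holds, K gives O(review_transcript).
Premise 3, O(review_policy ⊃ ¬review_transcript), contraposes to O(review_transcript ⊃ ¬review_policy); with O(review_transcript) we get O(¬review_policy).
Premises 4, 7, 8, 9 do not contribute to this derivation.
Thus O(¬review_policy), which is F(review_policy): review_policy is forbidden.

Forbidden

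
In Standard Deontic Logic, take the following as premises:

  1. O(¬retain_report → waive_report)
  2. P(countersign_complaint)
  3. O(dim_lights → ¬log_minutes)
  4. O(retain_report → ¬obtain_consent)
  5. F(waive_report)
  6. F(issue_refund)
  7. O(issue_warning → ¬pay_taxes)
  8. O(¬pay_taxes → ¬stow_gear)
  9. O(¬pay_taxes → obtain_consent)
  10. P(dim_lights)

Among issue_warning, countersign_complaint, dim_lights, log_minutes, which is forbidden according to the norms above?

issue_warning

Premise 5, F(waive_report), is equivalent to O(¬waive_report).
The contrapositive of premise 1 (O(¬retain_report → waive_report)) is O(¬waive_report → retain_report), and O(¬waive_report) is already established, so O(retain_report).
From O(retain_report) and premise 4, O(retain_report → ¬obtain_consent), we obtain O(¬obtain_consent).
The contrapositive of premise 9 (O(¬pay_taxes → obtain_consent)) is O(¬obtain_consent → pay_taxes), and O(¬obtain_consent) is already established, so O(pay_taxes).
Premise 7, O(issue_warning → ¬pay_taxes), contraposes to O(pay_taxes → ¬issue_warning); with O(pay_taxes) we get O(¬issue_warning).
So O(¬issue_warning) holds, i.e. issue_warning is forbidden. None of the other listed options is forbidden under the premises.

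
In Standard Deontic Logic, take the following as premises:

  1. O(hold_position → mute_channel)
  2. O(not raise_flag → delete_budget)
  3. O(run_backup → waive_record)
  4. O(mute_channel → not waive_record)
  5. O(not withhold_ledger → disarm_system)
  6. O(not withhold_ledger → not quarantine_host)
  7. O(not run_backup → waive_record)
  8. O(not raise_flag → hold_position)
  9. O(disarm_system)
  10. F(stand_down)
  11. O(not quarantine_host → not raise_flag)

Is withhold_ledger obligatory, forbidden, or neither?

Obligatory

Premises 3 and 7 are O(run_backup → waive_record) and O(not run_backup → waive_record); every ideal world satisfies run_backup or not run_backup, so in either case waive_record holds — hence O(waive_record).
Premise 4, O(mute_channel → not waive_record), contraposes to O(waive_record → not mute_channel); with O(waive_record) we get O(not mute_channel).
The contrapositive of premise 1 (O(hold_position → mute_channel)) is O(not mute_channel → not hold_position), and O(not mute_channel) is already established, so O(not hold_position).
The contrapositive of premise 8 (O(not raise_flag → hold_position)) is O(not hold_position → raise_flag), and O(not hold_position) is already established, so O(raise_flag).
Premise 11, O(not quarantine_host → not raise_flag), contraposes to O(raise_flag → quarantine_host); with O(raise_flag) we get O(quarantine_host).
Premise 6, O(not withhold_ledger → not quarantine_host), contraposes to O(quarantine_host → withhold_ledger); with O(quarantine_host) we get O(withhold_ledger).
Premises 2, 5, 9, 10 do not contribute to this derivation.
Hence withhold_ledger is obligatory.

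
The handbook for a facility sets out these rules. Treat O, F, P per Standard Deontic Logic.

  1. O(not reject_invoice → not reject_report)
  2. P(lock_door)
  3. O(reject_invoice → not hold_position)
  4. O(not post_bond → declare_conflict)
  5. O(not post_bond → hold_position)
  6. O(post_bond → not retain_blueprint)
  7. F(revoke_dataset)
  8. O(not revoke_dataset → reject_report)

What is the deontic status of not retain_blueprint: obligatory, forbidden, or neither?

Obligatory

Premise 7, F(revoke_dataset), is equivalent to O(not revoke_dataset).
With premise 8, O(not revoke_dataset → reject_report), the K-axiom yields O(reject_report).
Premise 1, O(not reject_invoice → not reject_report), contraposes to O(reject_report → reject_invoice); with O(reject_report) we get O(reject_invoice).
Premise 3 is O(reject_invoice → not hold_position); since O(reject_invoice), deontic closure gives O(not hold_position).
Premise 5, O(not post_bond → hold_position), contraposes to O(not hold_position → post_bond); with O(not hold_position) we get O(post_bond).
Premise 6 is O(post_bond → not retain_blueprint); since O(post_bond), deontic closure gives O(not retain_blueprint).
Premises 2, 4 do not contribute to this derivation.
Hence not retain_blueprint is obligatory.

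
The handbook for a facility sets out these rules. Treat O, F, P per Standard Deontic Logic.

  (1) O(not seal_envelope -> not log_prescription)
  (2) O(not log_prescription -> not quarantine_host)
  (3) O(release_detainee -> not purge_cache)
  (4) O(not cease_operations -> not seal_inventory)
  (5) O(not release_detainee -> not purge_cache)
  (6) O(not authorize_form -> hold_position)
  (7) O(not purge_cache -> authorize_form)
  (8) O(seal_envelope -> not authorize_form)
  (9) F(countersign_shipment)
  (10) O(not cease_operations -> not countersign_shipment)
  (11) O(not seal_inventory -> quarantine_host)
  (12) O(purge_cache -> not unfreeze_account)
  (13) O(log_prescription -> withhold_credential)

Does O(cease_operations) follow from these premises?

Premises 5 and 3 cover both cases: O(not release_detainee -> not purge_cache) and O(release_detainee -> not purge_cache). Since not release_detainee ∨ release_detainee is a tautology, O(not purge_cache) follows.
With premise 7, O(not purge_cache -> authorize_form), the K-axiom yields O(authorize_form).
Premise 8 is O(seal_envelope -> not authorize_form); contrapositively O(authorize_form -> not seal_envelope). Since O(authorize_form) holds, K gives O(not seal_envelope).
Applying K to premise 1 (O(not seal_envelope -> not log_prescription)) and O(not seal_envelope) yields O(not log_prescription).
Premise 2 is O(not log_prescription -> not quarantine_host); since O(not log_prescription), deontic closure gives O(not quarantine_host).
The contrapositive of premise 11 (O(not seal_inventory -> quarantine_host)) is O(not quarantine_host -> seal_inventory), and O(not quarantine_host) is already established, so O(seal_inventory).
Premise 4, O(not cease_operations -> not seal_inventory), contraposes to O(seal_inventory -> cease_operations); with O(seal_inventory) we get O(cease_operations).
Premises 6, 9, 10, 12, 13 do not contribute to this derivation.
So O(cease_operations) follows.

Yes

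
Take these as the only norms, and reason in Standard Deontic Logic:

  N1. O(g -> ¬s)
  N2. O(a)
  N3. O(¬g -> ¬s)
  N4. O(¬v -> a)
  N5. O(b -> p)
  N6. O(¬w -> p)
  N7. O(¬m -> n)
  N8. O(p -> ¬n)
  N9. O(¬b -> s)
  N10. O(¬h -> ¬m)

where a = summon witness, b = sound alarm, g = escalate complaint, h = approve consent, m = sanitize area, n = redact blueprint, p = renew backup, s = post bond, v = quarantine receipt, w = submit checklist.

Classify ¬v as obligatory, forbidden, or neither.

Neither

Premise 4 is O(¬v -> a); even if O(a) held, inferring O(¬v) would be affirming the consequent — invalid.
No premise or chain of K-axiom applications forces O(¬v), and none forces O(v). So ¬v is neither obligatory nor forbidden under these norms.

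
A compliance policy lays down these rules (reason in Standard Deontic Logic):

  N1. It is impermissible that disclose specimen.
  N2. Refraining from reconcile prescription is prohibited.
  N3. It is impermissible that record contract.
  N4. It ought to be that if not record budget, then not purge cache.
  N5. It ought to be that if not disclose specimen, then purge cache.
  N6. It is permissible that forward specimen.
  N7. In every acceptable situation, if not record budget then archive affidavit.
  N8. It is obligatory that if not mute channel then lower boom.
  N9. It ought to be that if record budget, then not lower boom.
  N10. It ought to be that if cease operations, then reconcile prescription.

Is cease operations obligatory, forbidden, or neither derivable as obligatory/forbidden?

Premise 10 is O(cease_operations → reconcile_prescription); even if O(reconcile_prescription) held, inferring O(cease_operations) would be affirming the consequent — invalid.
No premise or chain of K-axiom applications forces O(cease_operations), and none forces O(¬cease_operations). So cease_operations is neither obligatory nor forbidden under these norms.

Neither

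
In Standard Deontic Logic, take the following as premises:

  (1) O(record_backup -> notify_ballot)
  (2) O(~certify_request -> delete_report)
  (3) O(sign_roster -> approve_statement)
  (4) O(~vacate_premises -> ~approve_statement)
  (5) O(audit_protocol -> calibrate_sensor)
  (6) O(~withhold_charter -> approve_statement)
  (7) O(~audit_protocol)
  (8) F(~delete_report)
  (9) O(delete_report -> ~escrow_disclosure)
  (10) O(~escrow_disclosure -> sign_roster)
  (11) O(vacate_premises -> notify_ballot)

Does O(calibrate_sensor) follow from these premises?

Premise 5 is O(audit_protocol -> calibrate_sensor), but O(audit_protocol) is not derivable from the premises, so it does not yield O(calibrate_sensor).
No other premise forces O(calibrate_sensor). An ideal world satisfying every premise can still have calibrate_sensor false, so O(calibrate_sensor) is not derivable.

No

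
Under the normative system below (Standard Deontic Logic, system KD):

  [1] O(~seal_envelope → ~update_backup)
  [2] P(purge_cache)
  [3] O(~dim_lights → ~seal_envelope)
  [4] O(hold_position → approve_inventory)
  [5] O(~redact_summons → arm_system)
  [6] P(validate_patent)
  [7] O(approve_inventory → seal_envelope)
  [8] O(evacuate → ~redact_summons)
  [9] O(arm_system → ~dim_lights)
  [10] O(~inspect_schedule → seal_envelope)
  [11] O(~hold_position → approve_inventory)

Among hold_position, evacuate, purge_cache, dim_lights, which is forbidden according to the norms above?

Premises 4 and 11 are O(hold_position → approve_inventory) and O(~hold_position → approve_inventory); every ideal world satisfies hold_position or ~hold_position, so in either case approve_inventory holds — hence O(approve_inventory).
With premise 7, O(approve_inventory → seal_envelope), the K-axiom yields O(seal_envelope).
Premise 3 is O(~dim_lights → ~seal_envelope); contrapositively O(seal_envelope → dim_lights). Since O(seal_envelope) holds, K gives O(dim_lights).
The contrapositive of premise 9 (O(arm_system → ~dim_lights)) is O(dim_lights → ~arm_system), and O(dim_lights) is already established, so O(~arm_system).
Premise 5, O(~redact_summons → arm_system), contraposes to O(~arm_system → redact_summons); with O(~arm_system) we get O(redact_summons).
Premise 8, O(evacuate → ~redact_summons), contraposes to O(redact_summons → ~evacuate); with O(redact_summons) we get O(~evacuate).
So O(~evacuate) holds, i.e. evacuate is forbidden. None of the other listed options is forbidden under the premises.

evacuate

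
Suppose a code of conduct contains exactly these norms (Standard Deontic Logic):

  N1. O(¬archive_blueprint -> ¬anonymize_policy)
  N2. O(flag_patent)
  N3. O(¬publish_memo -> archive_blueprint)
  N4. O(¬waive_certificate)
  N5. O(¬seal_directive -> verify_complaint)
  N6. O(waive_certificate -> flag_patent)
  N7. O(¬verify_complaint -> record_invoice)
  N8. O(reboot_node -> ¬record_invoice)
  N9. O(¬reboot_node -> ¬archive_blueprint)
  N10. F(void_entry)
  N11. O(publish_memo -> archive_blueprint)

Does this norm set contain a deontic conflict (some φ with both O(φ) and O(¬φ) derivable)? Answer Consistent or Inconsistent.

Premise 6 is O(waive_certificate -> flag_patent); even if O(flag_patent) held, inferring O(waive_certificate) would be affirming the consequent — invalid.
So O(waive_certificate) is not derivable, and the apparent clash with O(¬waive_certificate) does not arise.
A world satisfying every obligation exists (e.g. anonymize_policy=false, archive_blueprint=true, flag_patent=true, publish_memo=false, reboot_node=true, record_invoice=false, seal_directive=false, verify_complaint=true, void_entry=false, waive_certificate=false); no atom is both obligatory and forbidden, so the set is consistent.

Consistent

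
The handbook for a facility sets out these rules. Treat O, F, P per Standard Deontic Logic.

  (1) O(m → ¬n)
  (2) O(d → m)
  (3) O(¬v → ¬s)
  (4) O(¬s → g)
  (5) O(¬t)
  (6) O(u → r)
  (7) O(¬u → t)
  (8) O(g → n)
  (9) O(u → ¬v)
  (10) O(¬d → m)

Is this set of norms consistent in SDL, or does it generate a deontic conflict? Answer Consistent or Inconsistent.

Premises 2 and 10 are O(d → m) and O(¬d → m); every ideal world satisfies d or ¬d, so in either case m holds — hence O(m).
Premise 1 is O(m → ¬n); since O(m), deontic closure gives O(¬n).
The contrapositive of premise 8 (O(g → n)) is O(¬n → ¬g), and O(¬n) is already established, so O(¬g).
The contrapositive of premise 4 (O(¬s → g)) is O(¬g → s), and O(¬g) is already established, so O(s).
Premise 3, O(¬v → ¬s), contraposes to O(s → v); with O(s) we get O(v).
The contrapositive of premise 9 (O(u → ¬v)) is O(v → ¬u), and O(v) is already established, so O(¬u).
With premise 7, O(¬u → t), the K-axiom yields O(t).
Yet premise 5 states O(¬t).
We now have both O(t) and O(¬t) — t is simultaneously obligatory and forbidden, violating the D-axiom.

Inconsistent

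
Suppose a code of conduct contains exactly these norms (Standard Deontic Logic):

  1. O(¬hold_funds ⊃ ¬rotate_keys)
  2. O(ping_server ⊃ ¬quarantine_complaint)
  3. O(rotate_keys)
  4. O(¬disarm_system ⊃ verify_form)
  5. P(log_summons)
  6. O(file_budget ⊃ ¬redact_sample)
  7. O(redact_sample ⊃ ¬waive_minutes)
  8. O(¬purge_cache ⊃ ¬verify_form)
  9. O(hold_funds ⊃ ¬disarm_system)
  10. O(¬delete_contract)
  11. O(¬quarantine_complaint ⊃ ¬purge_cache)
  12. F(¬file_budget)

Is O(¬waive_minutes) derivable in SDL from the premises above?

No

Premise 7 is O(redact_sample ⊃ ¬waive_minutes), but O(redact_sample) is not derivable from the premises, so it does not yield O(¬waive_minutes).
No other premise forces O(¬waive_minutes). An ideal world satisfying every premise can still have ¬waive_minutes false, so O(¬waive_minutes) is not derivable.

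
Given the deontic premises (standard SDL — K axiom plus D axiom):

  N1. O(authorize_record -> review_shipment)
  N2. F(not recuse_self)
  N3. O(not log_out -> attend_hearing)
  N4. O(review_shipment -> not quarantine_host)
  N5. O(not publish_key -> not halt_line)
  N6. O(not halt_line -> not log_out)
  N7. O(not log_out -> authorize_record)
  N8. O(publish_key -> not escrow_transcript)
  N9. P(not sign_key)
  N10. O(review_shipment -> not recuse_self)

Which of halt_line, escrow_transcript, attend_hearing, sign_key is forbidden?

Premise 2, F(not recuse_self), is equivalent to O(recuse_self).
Premise 10 is O(review_shipment -> not recuse_self); contrapositively O(recuse_self -> not review_shipment). Since O(recuse_self) holds, K gives O(not review_shipment).
Premise 1, O(authorize_record -> review_shipment), contraposes to O(not review_shipment -> not authorize_record); with O(not review_shipment) we get O(not authorize_record).
The contrapositive of premise 7 (O(not log_out -> authorize_record)) is O(not authorize_record -> log_out), and O(not authorize_record) is already established, so O(log_out).
Premise 6 is O(not halt_line -> not log_out); contrapositively O(log_out -> halt_line). Since O(log_out) holds, K gives O(halt_line).
Premise 5 is O(not publish_key -> not halt_line); contrapositively O(halt_line -> publish_key). Since O(halt_line) holds, K gives O(publish_key).
Premise 8 is O(publish_key -> not escrow_transcript); since O(publish_key), deontic closure gives O(not escrow_transcript).
So O(not escrow_transcript) holds, i.e. escrow_transcript is forbidden. None of the other listed options is forbidden under the premises.

escrow_transcript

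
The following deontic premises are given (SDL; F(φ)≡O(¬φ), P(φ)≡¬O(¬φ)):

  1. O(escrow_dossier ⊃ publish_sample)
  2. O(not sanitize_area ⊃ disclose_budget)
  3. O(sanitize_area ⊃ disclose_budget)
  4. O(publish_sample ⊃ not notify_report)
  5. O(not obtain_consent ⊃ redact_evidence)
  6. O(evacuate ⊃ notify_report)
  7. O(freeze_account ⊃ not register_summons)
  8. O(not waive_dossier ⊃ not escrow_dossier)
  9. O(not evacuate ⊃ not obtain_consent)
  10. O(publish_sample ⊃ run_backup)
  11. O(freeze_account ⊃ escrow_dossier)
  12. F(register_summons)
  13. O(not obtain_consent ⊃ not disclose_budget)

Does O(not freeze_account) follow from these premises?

Yes

Premises 2 and 3 are O(not sanitize_area ⊃ disclose_budget) and O(sanitize_area ⊃ disclose_budget); every ideal world satisfies not sanitize_area or sanitize_area, so in either case disclose_budget holds — hence O(disclose_budget).
Premise 13 is O(not obtain_consent ⊃ not disclose_budget); contrapositively O(disclose_budget ⊃ obtain_consent). Since O(disclose_budget) holds, K gives O(obtain_consent).
Premise 9 is O(not evacuate ⊃ not obtain_consent); contrapositively O(obtain_consent ⊃ evacuate). Since O(obtain_consent) holds, K gives O(evacuate).
From O(evacuate) and premise 6, O(evacuate ⊃ notify_report), we obtain O(notify_report).
The contrapositive of premise 4 (O(publish_sample ⊃ not notify_report)) is O(notify_report ⊃ not publish_sample), and O(notify_report) is already established, so O(not publish_sample).
The contrapositive of premise 1 (O(escrow_dossier ⊃ publish_sample)) is O(not publish_sample ⊃ not escrow_dossier), and O(not publish_sample) is already established, so O(not escrow_dossier).
Premise 11, O(freeze_account ⊃ escrow_dossier), contraposes to O(not escrow_dossier ⊃ not freeze_account); with O(not escrow_dossier) we get O(not freeze_account).
Premises 5, 7, 8, 10, 12 do not contribute to this derivation.
So O(not freeze_account) follows.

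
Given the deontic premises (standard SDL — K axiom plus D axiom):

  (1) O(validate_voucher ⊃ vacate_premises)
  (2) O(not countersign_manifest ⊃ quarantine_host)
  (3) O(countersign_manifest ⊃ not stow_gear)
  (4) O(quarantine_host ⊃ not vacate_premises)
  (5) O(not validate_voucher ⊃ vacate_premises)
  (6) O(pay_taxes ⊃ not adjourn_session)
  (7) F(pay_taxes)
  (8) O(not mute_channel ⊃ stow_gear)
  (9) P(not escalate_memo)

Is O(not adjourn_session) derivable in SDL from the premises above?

No

Premise 6 is O(pay_taxes ⊃ not adjourn_session), but O(pay_taxes) is not derivable from the premises, so it does not yield O(not adjourn_session).
No other premise forces O(not adjourn_session). An ideal world satisfying every premise can still have not adjourn_session false, so O(not adjourn_session) is not derivable.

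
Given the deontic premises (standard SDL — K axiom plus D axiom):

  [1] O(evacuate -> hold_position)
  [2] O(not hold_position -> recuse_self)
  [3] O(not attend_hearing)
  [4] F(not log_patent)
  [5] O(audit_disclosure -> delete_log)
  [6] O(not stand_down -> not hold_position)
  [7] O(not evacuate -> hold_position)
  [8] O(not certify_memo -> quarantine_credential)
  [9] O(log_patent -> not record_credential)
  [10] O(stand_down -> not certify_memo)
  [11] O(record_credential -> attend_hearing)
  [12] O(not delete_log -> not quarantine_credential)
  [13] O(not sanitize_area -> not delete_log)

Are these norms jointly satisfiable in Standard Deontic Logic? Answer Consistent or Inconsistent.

Premise 11 is O(record_credential -> attend_hearing), but O(record_credential) is not derivable from the premises, so it does not yield O(attend_hearing).
So O(attend_hearing) is not derivable, and the apparent clash with O(not attend_hearing) does not arise.
A world satisfying every obligation exists (e.g. attend_hearing=false, audit_disclosure=false, certify_memo=false, delete_log=true, evacuate=false, hold_position=true, log_patent=true, quarantine_credential=true, record_credential=false, recuse_self=false, sanitize_area=true, stand_down=true); no atom is both obligatory and forbidden, so the set is consistent.

Consistent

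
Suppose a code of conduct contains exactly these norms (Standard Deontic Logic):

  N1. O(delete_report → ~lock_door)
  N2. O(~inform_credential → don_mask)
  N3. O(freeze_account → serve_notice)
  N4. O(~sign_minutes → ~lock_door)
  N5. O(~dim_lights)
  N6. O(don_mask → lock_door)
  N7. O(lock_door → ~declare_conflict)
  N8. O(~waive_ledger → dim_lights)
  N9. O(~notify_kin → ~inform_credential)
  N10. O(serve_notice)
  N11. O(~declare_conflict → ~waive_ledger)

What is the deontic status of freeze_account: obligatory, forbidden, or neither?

Premise 3 is O(freeze_account → serve_notice); even if O(serve_notice) held, inferring O(freeze_account) would be affirming the consequent — invalid.
No premise or chain of K-axiom applications forces O(freeze_account), and none forces O(~freeze_account). So freeze_account is neither obligatory nor forbidden under these norms.

Neither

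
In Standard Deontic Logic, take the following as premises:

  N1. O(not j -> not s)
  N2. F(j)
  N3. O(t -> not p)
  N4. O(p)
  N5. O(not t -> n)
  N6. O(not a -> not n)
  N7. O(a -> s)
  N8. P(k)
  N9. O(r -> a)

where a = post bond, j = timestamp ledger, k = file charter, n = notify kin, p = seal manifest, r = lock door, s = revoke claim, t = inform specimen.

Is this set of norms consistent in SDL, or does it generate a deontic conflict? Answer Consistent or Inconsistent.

Inconsistent

Premise 4 gives O(p).
Premise 3 is O(t -> not p); contrapositively O(p -> not t). Since O(p) holds, K gives O(not t).
Applying K to premise 5 (O(not t -> n)) and O(not t) yields O(n).
The contrapositive of premise 6 (O(not a -> not n)) is O(n -> a), and O(n) is already established, so O(a).
With premise 7, O(a -> s), the K-axiom yields O(s).
Premise 1, O(not j -> not s), contraposes to O(s -> j); with O(s) we get O(j).
Yet premise 2 is F(j), i.e. O(not j).
We now have both O(j) and O(not j) — j is simultaneously obligatory and forbidden, violating the D-axiom.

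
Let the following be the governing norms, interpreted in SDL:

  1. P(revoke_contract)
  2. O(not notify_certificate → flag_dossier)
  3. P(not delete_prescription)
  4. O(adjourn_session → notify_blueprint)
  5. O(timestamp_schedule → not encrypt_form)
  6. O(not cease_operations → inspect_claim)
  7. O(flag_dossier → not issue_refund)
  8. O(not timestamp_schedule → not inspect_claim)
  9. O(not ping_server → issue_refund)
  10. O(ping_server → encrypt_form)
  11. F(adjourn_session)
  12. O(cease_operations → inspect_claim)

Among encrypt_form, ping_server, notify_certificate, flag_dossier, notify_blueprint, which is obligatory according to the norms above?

notify_certificate

Premises 12 and 6 are O(cease_operations → inspect_claim) and O(not cease_operations → inspect_claim); every ideal world satisfies cease_operations or not cease_operations, so in either case inspect_claim holds — hence O(inspect_claim).
The contrapositive of premise 8 (O(not timestamp_schedule → not inspect_claim)) is O(inspect_claim → timestamp_schedule), and O(inspect_claim) is already established, so O(timestamp_schedule).
From O(timestamp_schedule) and premise 5, O(timestamp_schedule → not encrypt_form), we obtain O(not encrypt_form).
The contrapositive of premise 10 (O(ping_server → encrypt_form)) is O(not encrypt_form → not ping_server), and O(not encrypt_form) is already established, so O(not ping_server).
Premise 9 is O(not ping_server → issue_refund); since O(not ping_server), deontic closure gives O(issue_refund).
The contrapositive of premise 7 (O(flag_dossier → not issue_refund)) is O(issue_refund → not flag_dossier), and O(issue_refund) is already established, so O(not flag_dossier).
Premise 2 is O(not notify_certificate → flag_dossier); contrapositively O(not flag_dossier → notify_certificate). Since O(not flag_dossier) holds, K gives O(notify_certificate).
So O(notify_certificate) holds — notify_certificate is obligatory. None of the other listed options is made obligatory by any chain of premises.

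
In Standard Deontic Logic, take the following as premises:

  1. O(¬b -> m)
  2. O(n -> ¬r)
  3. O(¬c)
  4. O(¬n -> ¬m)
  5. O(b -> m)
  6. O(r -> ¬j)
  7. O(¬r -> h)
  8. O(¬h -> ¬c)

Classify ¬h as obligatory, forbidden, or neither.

Premises 5 and 1 are O(b -> m) and O(¬b -> m); every ideal world satisfies b or ¬b, so in either case m holds — hence O(m).
The contrapositive of premise 4 (O(¬n -> ¬m)) is O(m -> n), and O(m) is already established, so O(n).
Applying K to premise 2 (O(n -> ¬r)) and O(n) yields O(¬r).
Applying K to premise 7 (O(¬r -> h)) and O(¬r) yields O(h).
Premises 3, 6, 8 do not contribute to this derivation.
Thus O(h), which is F(¬h): ¬h is forbidden.

Forbidden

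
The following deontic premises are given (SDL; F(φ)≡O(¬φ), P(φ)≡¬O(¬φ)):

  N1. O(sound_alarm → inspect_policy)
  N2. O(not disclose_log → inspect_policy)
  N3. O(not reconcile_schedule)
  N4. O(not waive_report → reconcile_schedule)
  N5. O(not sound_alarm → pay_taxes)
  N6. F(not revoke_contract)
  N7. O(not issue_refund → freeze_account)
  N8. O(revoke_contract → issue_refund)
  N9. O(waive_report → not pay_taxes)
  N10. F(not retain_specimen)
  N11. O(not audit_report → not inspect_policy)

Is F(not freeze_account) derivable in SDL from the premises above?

No

Premise 7 is O(not issue_refund → freeze_account), but O(not issue_refund) is not derivable from the premises, so it does not yield O(freeze_account).
No other premise forces O(freeze_account). An ideal world satisfying every premise can still have not freeze_account true, so F(not freeze_account) is not derivable.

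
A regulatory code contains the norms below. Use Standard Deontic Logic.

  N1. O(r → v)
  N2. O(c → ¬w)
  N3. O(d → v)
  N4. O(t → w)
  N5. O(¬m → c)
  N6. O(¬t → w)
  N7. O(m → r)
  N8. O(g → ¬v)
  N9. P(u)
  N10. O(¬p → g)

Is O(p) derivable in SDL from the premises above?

Premises 4 and 6 cover both cases: O(t → w) and O(¬t → w). Since t ∨ ¬t is a tautology, O(w) follows.
Premise 2, O(c → ¬w), contraposes to O(w → ¬c); with O(w) we get O(¬c).
The contrapositive of premise 5 (O(¬m → c)) is O(¬c → m), and O(¬c) is already established, so O(m).
Applying K to premise 7 (O(m → r)) and O(m) yields O(r).
With premise 1, O(r → v), the K-axiom yields O(v).
Premise 8 is O(g → ¬v); contrapositively O(v → ¬g). Since O(v) holds, K gives O(¬g).
Premise 10, O(¬p → g), contraposes to O(¬g → p); with O(¬g) we get O(p).
Premises 3, 9 do not contribute to this derivation.
So O(p) follows.

Yes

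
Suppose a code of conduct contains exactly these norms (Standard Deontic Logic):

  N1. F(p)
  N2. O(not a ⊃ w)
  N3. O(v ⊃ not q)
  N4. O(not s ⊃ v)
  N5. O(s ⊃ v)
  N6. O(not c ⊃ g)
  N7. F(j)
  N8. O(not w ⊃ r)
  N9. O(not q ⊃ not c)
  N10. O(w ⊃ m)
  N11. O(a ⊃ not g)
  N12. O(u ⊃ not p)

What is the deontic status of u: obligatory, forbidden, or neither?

Premise 12 is O(u ⊃ not p); even if O(not p) held, inferring O(u) would be affirming the consequent — invalid.
No premise or chain of K-axiom applications forces O(u), and none forces O(not u). So u is neither obligatory nor forbidden under these norms.

Neither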